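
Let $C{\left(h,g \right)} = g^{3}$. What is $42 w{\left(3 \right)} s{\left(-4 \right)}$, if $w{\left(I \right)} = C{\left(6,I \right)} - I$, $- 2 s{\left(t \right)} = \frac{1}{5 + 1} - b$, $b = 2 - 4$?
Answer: $-1092$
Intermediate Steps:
$b = -2$
$s{\left(t \right)} = - \frac{13}{12}$ ($s{\left(t \right)} = - \frac{\frac{1}{5 + 1} - -2}{2} = - \frac{\frac{1}{6} + 2}{2} = \left(- \frac{1}{2}\right) \frac{13}{6} = - \frac{13}{12}$)
$w{\left(I \right)} = I^{3} - I$
$42 w{\left(3 \right)} s{\left(-4 \right)} = 42 \left(3^{3} - 3\right) \left(- \frac{13}{12}\right) = 42 \left(27 - 3\right) \left(- \frac{13}{12}\right) = 42 \cdot 24 \left(- \frac{13}{12}\right) = 1008 \left(- \frac{13}{12}\right) = -1092$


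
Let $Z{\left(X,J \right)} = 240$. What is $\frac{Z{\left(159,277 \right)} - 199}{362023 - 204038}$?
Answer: $\frac{41}{157985} \approx 0.00025952$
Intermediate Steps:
$\frac{Z{\left(159,277 \right)} - 199}{362023 - 204038} = \frac{240 - 199}{362023 - 204038} = \frac{41}{157985}$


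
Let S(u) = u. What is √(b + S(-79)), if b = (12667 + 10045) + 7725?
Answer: √30358 ≈ 174.24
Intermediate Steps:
b = 30437 (b = 22712 + 7725 = 30437)
√(b + S(-79)) = √(30437 - 79) = √30358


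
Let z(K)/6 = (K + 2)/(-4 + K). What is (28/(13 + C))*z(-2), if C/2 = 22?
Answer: 0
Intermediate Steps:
C = 44 (C = 2*22 = 44)
z(K) = 6*(2 + K)/(-4 + K) (z(K) = 6*((K + 2)/(-4 + K)) = 6*((2 + K)/(-4 + K)) = 6*(2 + K)/(-4 + K))
(28/(13 + C))*z(-2) = (28/(13 + 44))*(6*(2 - 2)/(-4 - 2)) = (28/57)*(6*0/(-6)) = (28*(1/57))*(6*(-⅙)*0) = (28/57)*0 = 0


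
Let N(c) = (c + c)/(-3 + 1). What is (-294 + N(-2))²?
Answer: 85264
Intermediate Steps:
N(c) = -c (N(c) = (2*c)/(-2) = (2*c)*(-½) = -c)
(-294 + N(-2))² = (-294 - 1*(-2))² = (-294 + 2)² = (-292)² = 85264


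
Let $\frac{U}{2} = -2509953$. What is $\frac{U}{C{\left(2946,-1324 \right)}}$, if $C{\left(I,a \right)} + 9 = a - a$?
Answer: $\frac{1673302}{3} \approx 5.5777 \cdot 10^{5}$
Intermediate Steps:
$U = -5019906$ ($U = 2 \left(-2509953\right) = -5019906$)
$C{\left(I,a \right)} = -9$ ($C{\left(I,a \right)} = -9 + \left(a - a\right) = -9 + 0 = -9$)
$\frac{U}{C{\left(2946,-1324 \right)}} = - \frac{5019906}{-9} = \left(-5019906\right) \left(- \frac{1}{9}\right) = \frac{1673302}{3}$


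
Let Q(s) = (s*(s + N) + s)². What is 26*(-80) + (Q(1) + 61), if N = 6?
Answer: -1955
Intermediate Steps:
Q(s) = (s + s*(6 + s))² (Q(s) = (s*(s + 6) + s)² = (s*(6 + s) + s)² = (s + s*(6 + s))²)
26*(-80) + (Q(1) + 61) = 26*(-80) + (1²*(7 + 1)² + 61) = -2080 + (1*8² + 61) = -2080 + (1*64 + 61) = -2080 + (64 + 61) = -2080 + 125 = -1955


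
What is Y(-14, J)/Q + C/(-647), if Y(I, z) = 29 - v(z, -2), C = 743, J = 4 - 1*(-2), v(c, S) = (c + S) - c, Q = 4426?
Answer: -3268461/2863622 ≈ -1.1414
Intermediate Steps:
v(c, S) = S (v(c, S) = (S + c) - c = S)
J = 6 (J = 4 + 2 = 6)
Y(I, z) = 31 (Y(I, z) = 29 - 1*(-2) = 29 + 2 = 31)
Y(-14, J)/Q + C/(-647) = 31/4426 + 743/(-647) = 31*(1/4426) + 743*(-1/647) = 31/4426 - 743/647 = -3268461/2863622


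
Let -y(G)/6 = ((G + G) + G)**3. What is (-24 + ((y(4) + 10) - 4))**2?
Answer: 107868996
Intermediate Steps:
y(G) = -162*G**3 (y(G) = -6*((G + G) + G)**3 = -6*(2*G + G)**3 = -6*27*G**3 = -162*G**3)
(-24 + ((y(4) + 10) - 4))**2 = (-24 + ((-162*4**3 + 10) - 4))**2 = (-24 + ((-162*64 + 10) - 4))**2 = (-24 + ((-10368 + 10) - 4))**2 = (-24 + (-10358 - 4))**2 = (-24 - 10362)**2 = (-10386)**2 = 107868996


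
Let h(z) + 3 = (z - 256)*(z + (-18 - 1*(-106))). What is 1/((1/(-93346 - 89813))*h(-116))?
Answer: -20351/1157 ≈ -17.589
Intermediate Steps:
h(z) = -3 + (-256 + z)*(88 + z) (h(z) = -3 + (z - 256)*(z + (-18 - 1*(-106))) = -3 + (-256 + z)*(z + (-18 + 106)) = -3 + (-256 + z)*(z + 88) = -3 + (-256 + z)*(88 + z))
1/((1/(-93346 - 89813))*h(-116)) = 1/((1/(-93346 - 89813))*(-22531 + (-116)² - 168*(-116))) = 1/((1/(-183159))*(-22531 + 13456 + 19488)) = 1/(-1/183159*10413) = -183159*1/10413 = -20351/1157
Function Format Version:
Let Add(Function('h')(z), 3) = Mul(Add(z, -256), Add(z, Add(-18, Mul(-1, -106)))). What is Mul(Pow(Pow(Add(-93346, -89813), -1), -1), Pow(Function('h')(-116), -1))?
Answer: Rational(-20351, 1157) ≈ -17.589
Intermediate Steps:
Function('h')(z) = Add(-3, Mul(Add(-256, z), Add(88, z))) (Function('h')(z) = Add(-3, Mul(Add(z, -256), Add(z, Add(-18, Mul(-1, -106))))) = Add(-3, Mul(Add(-256, z), Add(z, Add(-18, 106)))) = Add(-3, Mul(Add(-256, z), Add(z, 88))) = Add(-3, Mul(Add(-256, z), Add(88, z))))
Mul(Pow(Pow(Add(-93346, -89813), -1), -1), Pow(Function('h')(-116), -1)) = Mul(Pow(Pow(Add(-93346, -89813), -1), -1), Pow(Add(-22531, Pow(-116, 2), Mul(-168, -116)), -1)) = Mul(Pow(Pow(-183159, -1), -1), Pow(Add(-22531, 13456, 19488), -1)) = Mul(Pow(Rational(-1, 183159), -1), Pow(10413, -1)) = Mul(-183159, Rational(1, 10413)) = Rational(-20351, 1157)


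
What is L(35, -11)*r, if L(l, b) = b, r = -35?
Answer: 385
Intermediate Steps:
L(35, -11)*r = -11*(-35) = 385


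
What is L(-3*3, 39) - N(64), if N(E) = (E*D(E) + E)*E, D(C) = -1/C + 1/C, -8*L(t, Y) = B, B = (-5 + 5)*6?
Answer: -4096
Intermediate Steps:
B = 0 (B = 0*6 = 0)
L(t, Y) = 0 (L(t, Y) = -⅛*0 = 0)
D(C) = 0 (D(C) = -1/C + 1/C = 0)
N(E) = E² (N(E) = (E*0 + E)*E = (0 + E)*E = E*E = E²)
L(-3*3, 39) - N(64) = 0 - 1*64² = 0 - 1*4096 = 0 - 4096 = -4096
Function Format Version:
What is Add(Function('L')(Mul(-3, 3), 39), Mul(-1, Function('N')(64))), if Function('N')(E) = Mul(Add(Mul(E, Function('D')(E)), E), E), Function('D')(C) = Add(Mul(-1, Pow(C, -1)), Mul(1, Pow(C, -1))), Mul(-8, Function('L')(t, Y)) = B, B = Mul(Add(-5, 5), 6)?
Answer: -4096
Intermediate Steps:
B = 0 (B = Mul(0, 6) = 0)
Function('L')(t, Y) = 0 (Function('L')(t, Y) = Mul(Rational(-1, 8), 0) = 0)
Function('D')(C) = 0 (Function('D')(C) = Add(Mul(-1, Pow(C, -1)), Pow(C, -1)) = 0)
Function('N')(E) = Pow(E, 2) (Function('N')(E) = Mul(Add(Mul(E, 0), E), E) = Mul(Add(0, E), E) = Mul(E, E) = Pow(E, 2))
Add(Function('L')(Mul(-3, 3), 39), Mul(-1, Function('N')(64))) = Add(0, Mul(-1, Pow(64, 2))) = Add(0, Mul(-1, 4096)) = Add(0, -4096) = -4096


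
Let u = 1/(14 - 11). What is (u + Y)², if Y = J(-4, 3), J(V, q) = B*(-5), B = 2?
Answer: 841/9 ≈ 93.444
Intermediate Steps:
J(V, q) = -10 (J(V, q) = 2*(-5) = -10)
Y = -10
u = ⅓ (u = 1/3 = ⅓ ≈ 0.33333)
(u + Y)² = (⅓ - 10)² = (-29/3)² = 841/9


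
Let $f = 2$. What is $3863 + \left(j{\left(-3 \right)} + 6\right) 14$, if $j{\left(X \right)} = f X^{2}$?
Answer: $4199$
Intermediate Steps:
$j{\left(X \right)} = 2 X^{2}$
$3863 + \left(j{\left(-3 \right)} + 6\right) 14 = 3863 + \left(2 \left(-3\right)^{2} + 6\right) 14 = 3863 + \left(2 \cdot 9 + 6\right) 14 = 3863 + \left(18 + 6\right) 14 = 3863 + 24 \cdot 14 = 3863 + 336 = 4199$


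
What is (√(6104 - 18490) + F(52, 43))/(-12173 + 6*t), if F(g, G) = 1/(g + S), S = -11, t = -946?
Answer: -1/731809 - I*√12386/17849 ≈ -1.3665e-6 - 0.0062352*I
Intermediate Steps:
F(g, G) = 1/(-11 + g) (F(g, G) = 1/(g - 11) = 1/(-11 + g))
(√(6104 - 18490) + F(52, 43))/(-12173 + 6*t) = (√(6104 - 18490) + 1/(-11 + 52))/(-12173 + 6*(-946)) = (√(-12386) + 1/41)/(-12173 - 5676) = (I*√12386 + 1/41)/(-17849) = (1/41 + I*√12386)*(-1/17849) = -1/731809 - I*√12386/17849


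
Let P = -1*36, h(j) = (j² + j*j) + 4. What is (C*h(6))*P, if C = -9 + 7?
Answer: 5472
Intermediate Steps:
C = -2
h(j) = 4 + 2*j² (h(j) = (j² + j²) + 4 = 2*j² + 4 = 4 + 2*j²)
P = -36
(C*h(6))*P = -2*(4 + 2*6²)*(-36) = -2*(4 + 2*36)*(-36) = -2*(4 + 72)*(-36) = -2*76*(-36) = -152*(-36) = 5472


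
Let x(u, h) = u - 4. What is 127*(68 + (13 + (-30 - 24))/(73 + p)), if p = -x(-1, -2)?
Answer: 668401/78 ≈ 8569.3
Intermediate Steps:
x(u, h) = -4 + u
p = 5 (p = -(-4 - 1) = -1*(-5) = 5)
127*(68 + (13 + (-30 - 24))/(73 + p)) = 127*(68 + (13 + (-30 - 24))/(73 + 5)) = 127*(68 + (13 - 54)/78) = 127*(68 - 41*1/78) = 127*(68 - 41/78) = 127*(5263/78) = 668401/78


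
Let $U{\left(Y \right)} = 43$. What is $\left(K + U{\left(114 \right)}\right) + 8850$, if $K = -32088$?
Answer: $-23195$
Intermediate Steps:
$\left(K + U{\left(114 \right)}\right) + 8850 = \left(-32088 + 43\right) + 8850 = -32045 + 8850 = -23195$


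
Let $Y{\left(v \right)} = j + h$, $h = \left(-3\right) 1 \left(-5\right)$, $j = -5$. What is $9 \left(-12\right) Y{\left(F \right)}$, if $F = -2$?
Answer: $-1080$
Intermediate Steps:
$h = 15$ ($h = \left(-3\right) \left(-5\right) = 15$)
$Y{\left(v \right)} = 10$ ($Y{\left(v \right)} = -5 + 15 = 10$)
$9 \left(-12\right) Y{\left(F \right)} = 9 \left(-12\right) 10 = \left(-108\right) 10 = -1080$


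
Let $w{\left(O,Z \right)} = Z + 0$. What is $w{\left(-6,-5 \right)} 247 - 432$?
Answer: $-1667$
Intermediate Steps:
$w{\left(O,Z \right)} = Z$
$w{\left(-6,-5 \right)} 247 - 432 = \left(-5\right) 247 - 432 = -1235 - 432 = -1667$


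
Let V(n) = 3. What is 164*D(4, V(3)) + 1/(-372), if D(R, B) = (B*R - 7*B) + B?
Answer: -366049/372 ≈ -984.00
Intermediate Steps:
D(R, B) = -6*B + B*R (D(R, B) = (-7*B + B*R) + B = -6*B + B*R)
164*D(4, V(3)) + 1/(-372) = 164*(3*(-6 + 4)) + 1/(-372) = 164*(3*(-2)) - 1/372 = 164*(-6) - 1/372 = -984 - 1/372 = -366049/372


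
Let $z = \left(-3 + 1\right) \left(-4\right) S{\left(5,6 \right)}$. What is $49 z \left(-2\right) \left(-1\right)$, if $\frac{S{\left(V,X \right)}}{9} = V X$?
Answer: $211680$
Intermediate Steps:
$S{\left(V,X \right)} = 9 V X$
$z = 2160$ ($z = \left(-3 + 1\right) \left(-4\right) 9 \cdot 5 \cdot 6 = \left(-2\right) \left(-4\right) 270 = 8 \cdot 270 = 2160$)
$49 z \left(-2\right) \left(-1\right) = 49 \cdot 2160 \left(-2\right) \left(-1\right) = 49 \left(\left(-4320\right) \left(-1\right)\right) = 49 \cdot 4320 = 211680$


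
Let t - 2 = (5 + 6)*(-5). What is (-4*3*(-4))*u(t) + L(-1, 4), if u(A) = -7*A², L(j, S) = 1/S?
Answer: -3775295/4 ≈ -9.4382e+5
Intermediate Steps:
L(j, S) = 1/S
t = -53 (t = 2 + (5 + 6)*(-5) = 2 + 11*(-5) = 2 - 55 = -53)
(-4*3*(-4))*u(t) + L(-1, 4) = (-4*3*(-4))*(-7*(-53)²) + 1/4 = (-12*(-4))*(-7*2809) + ¼ = 48*(-19663) + ¼ = -943824 + ¼ = -3775295/4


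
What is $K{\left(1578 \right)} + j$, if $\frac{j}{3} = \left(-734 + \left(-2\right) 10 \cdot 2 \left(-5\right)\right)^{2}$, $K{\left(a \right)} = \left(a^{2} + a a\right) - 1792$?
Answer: $5833844$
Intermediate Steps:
$K{\left(a \right)} = -1792 + 2 a^{2}$ ($K{\left(a \right)} = \left(a^{2} + a^{2}\right) - 1792 = 2 a^{2} - 1792 = -1792 + 2 a^{2}$)
$j = 855468$ ($j = 3 \left(-734 + \left(-2\right) 10 \cdot 2 \left(-5\right)\right)^{2} = 3 \left(-734 - -200\right)^{2} = 3 \left(-734 + 200\right)^{2} = 3 \left(-534\right)^{2} = 3 \cdot 285156 = 855468$)
$K{\left(1578 \right)} + j = \left(-1792 + 2 \cdot 1578^{2}\right) + 855468 = \left(-1792 + 2 \cdot 2490084\right) + 855468 = \left(-1792 + 4980168\right) + 855468 = 4978376 + 855468 = 5833844$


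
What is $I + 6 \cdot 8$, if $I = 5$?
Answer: $53$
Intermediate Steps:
$I + 6 \cdot 8 = 5 + 6 \cdot 8 = 5 + 48 = 53$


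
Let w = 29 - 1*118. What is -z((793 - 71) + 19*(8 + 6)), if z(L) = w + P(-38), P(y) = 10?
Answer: 79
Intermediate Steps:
w = -89 (w = 29 - 118 = -89)
z(L) = -79 (z(L) = -89 + 10 = -79)
-z((793 - 71) + 19*(8 + 6)) = -1*(-79) = 79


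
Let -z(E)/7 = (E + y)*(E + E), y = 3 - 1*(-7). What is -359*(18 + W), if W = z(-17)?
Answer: 591632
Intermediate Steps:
y = 10 (y = 3 + 7 = 10)
z(E) = -14*E*(10 + E) (z(E) = -7*(E + 10)*(E + E) = -7*(10 + E)*2*E = -14*E*(10 + E))
W = -1666 (W = -14*(-17)*(10 - 17) = -14*(-17)*(-7) = -1666)
-359*(18 + W) = -359*(18 - 1666) = -359*(-1648) = 591632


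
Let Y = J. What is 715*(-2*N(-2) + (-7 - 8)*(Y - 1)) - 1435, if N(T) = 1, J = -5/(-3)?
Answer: -10015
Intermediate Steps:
J = 5/3 (J = -5*(-⅓) = 5/3 ≈ 1.6667)
Y = 5/3 ≈ 1.6667
715*(-2*N(-2) + (-7 - 8)*(Y - 1)) - 1435 = 715*(-2*1 + (-7 - 8)*(5/3 - 1)) - 1435 = 715*(-2 - 15*⅔) - 1435 = 715*(-2 - 10) - 1435 = 715*(-12) - 1435 = -8580 - 1435 = -10015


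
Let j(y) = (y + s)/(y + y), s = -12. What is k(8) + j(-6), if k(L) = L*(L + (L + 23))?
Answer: 627/2 ≈ 313.50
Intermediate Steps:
j(y) = (-12 + y)/(2*y) (j(y) = (y - 12)/(y + y) = (-12 + y)/((2*y)) = (-12 + y)*(1/(2*y)) = (-12 + y)/(2*y))
k(L) = L*(23 + 2*L) (k(L) = L*(L + (23 + L)) = L*(23 + 2*L))
k(8) + j(-6) = 8*(23 + 2*8) + (½)*(-12 - 6)/(-6) = 8*(23 + 16) + (½)*(-⅙)*(-18) = 8*39 + 3/2 = 312 + 3/2 = 627/2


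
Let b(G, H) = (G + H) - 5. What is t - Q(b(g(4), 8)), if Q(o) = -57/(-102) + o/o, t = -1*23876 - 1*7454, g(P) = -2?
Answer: -1065273/34 ≈ -31332.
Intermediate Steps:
t = -31330 (t = -23876 - 7454 = -31330)
b(G, H) = -5 + G + H
Q(o) = 53/34 (Q(o) = -57*(-1/102) + 1 = 19/34 + 1 = 53/34)
t - Q(b(g(4), 8)) = -31330 - 1*53/34 = -31330 - 53/34 = -1065273/34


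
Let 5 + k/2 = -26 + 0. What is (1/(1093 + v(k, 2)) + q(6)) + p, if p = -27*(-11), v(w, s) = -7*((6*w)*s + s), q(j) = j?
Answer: 1904962/6287 ≈ 303.00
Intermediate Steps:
k = -62 (k = -10 + 2*(-26 + 0) = -10 + 2*(-26) = -10 - 52 = -62)
v(w, s) = -7*s - 42*s*w (v(w, s) = -7*(6*s*w + s) = -7*(s + 6*s*w) = -7*s - 42*s*w)
p = 297
(1/(1093 + v(k, 2)) + q(6)) + p = (1/(1093 - 7*2*(1 + 6*(-62))) + 6) + 297 = (1/(1093 - 7*2*(1 - 372)) + 6) + 297 = (1/(1093 - 7*2*(-371)) + 6) + 297 = (1/(1093 + 5194) + 6) + 297 = (1/6287 + 6) + 297 = 37723/6287 + 297 = 1904962/6287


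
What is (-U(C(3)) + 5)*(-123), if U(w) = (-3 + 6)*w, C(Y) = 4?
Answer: 861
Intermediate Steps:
U(w) = 3*w
(-U(C(3)) + 5)*(-123) = (-3*4 + 5)*(-123) = (-1*12 + 5)*(-123) = (-12 + 5)*(-123) = -7*(-123) = 861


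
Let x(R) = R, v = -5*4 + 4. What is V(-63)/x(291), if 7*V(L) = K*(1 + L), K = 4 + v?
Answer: 248/679 ≈ 0.36524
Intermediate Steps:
v = -16 (v = -20 + 4 = -16)
K = -12 (K = 4 - 16 = -12)
V(L) = -12/7 - 12*L/7 (V(L) = (-12*(1 + L))/7 = (-12 - 12*L)/7 = -12/7 - 12*L/7)
V(-63)/x(291) = (-12/7 - 12/7*(-63))/291 = (-12/7 + 108)*(1/291) = (744/7)*(1/291) = 248/679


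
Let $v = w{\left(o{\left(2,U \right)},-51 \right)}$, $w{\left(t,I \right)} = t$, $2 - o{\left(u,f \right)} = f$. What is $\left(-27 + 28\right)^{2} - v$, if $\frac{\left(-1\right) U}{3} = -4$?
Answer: $11$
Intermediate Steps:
$U = 12$ ($U = \left(-3\right) \left(-4\right) = 12$)
$o{\left(u,f \right)} = 2 - f$
$v = -10$ ($v = 2 - 12 = -10$)
$\left(-27 + 28\right)^{2} - v = \left(-27 + 28\right)^{2} - -10 = 1^{2} + 10 = 1 + 10 = 11$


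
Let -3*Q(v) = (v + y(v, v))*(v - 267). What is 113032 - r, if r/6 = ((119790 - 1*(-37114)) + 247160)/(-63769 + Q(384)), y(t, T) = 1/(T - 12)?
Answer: 1103989493192/9764393 ≈ 1.1306e+5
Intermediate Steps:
y(t, T) = 1/(-12 + T)
Q(v) = -(-267 + v)*(v + 1/(-12 + v))/3 (Q(v) = -(v + 1/(-12 + v))*(v - 267)/3 = -(v + 1/(-12 + v))*(-267 + v)/3 = -(-267 + v)*(v + 1/(-12 + v))/3)
r = -300623616/9764393 (r = 6*(((119790 - 1*(-37114)) + 247160)/(-63769 + (267 - 1*384³ - 3205*384 + 279*384²)/(3*(-12 + 384)))) = 6*(((119790 + 37114) + 247160)/(-63769 + (⅓)*(267 - 1*56623104 - 1230720 + 279*147456)/372)) = 6*((156904 + 247160)/(-63769 + (⅓)*(1/372)*(267 - 56623104 - 1230720 + 41140224))) = 6*(404064/(-63769 + (⅓)*(1/372)*(-16713333))) = 6*(404064/(-63769 - 1857037/124)) = 6*(404064/(-9764393/124)) = 6*(404064*(-124/9764393)) = 6*(-50103936/9764393) = -300623616/9764393 ≈ -30.788)
113032 - r = 113032 - 1*(-300623616/9764393) = 113032 + 300623616/9764393 = 1103989493192/9764393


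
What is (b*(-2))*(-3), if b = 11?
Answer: 66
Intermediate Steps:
(b*(-2))*(-3) = (11*(-2))*(-3) = -22*(-3) = 66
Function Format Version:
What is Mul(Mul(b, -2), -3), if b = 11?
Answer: 66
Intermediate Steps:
Mul(Mul(b, -2), -3) = Mul(Mul(11, -2), -3) = Mul(-22, -3) = 66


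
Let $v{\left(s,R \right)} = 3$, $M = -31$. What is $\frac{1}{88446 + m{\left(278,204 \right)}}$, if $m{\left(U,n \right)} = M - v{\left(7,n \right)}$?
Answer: $\frac{1}{88412} \approx 1.1311 \cdot 10^{-5}$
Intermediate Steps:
$m{\left(U,n \right)} = -34$ ($m{\left(U,n \right)} = -31 - 3 = -34$)
$\frac{1}{88446 + m{\left(278,204 \right)}} = \frac{1}{88446 - 34} = \frac{1}{88412}$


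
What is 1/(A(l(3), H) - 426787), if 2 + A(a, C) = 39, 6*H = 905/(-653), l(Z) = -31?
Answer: -1/426750 ≈ -2.3433e-6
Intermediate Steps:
H = -905/3918 (H = (905/(-653))/6 = (905*(-1/653))/6 = (⅙)*(-905/653) = -905/3918 ≈ -0.23099)
A(a, C) = 37 (A(a, C) = -2 + 39 = 37)
1/(A(l(3), H) - 426787) = 1/(37 - 426787) = 1/(-426750) = -1/426750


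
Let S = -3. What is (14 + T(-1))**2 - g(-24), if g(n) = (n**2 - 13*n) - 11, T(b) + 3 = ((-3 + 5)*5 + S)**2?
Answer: 2723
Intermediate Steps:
T(b) = 46 (T(b) = -3 + ((-3 + 5)*5 - 3)**2 = -3 + (2*5 - 3)**2 = -3 + (10 - 3)**2 = -3 + 7**2 = -3 + 49 = 46)
g(n) = -11 + n**2 - 13*n
(14 + T(-1))**2 - g(-24) = (14 + 46)**2 - (-11 + (-24)**2 - 13*(-24)) = 60**2 - (-11 + 576 + 312) = 3600 - 1*877 = 3600 - 877 = 2723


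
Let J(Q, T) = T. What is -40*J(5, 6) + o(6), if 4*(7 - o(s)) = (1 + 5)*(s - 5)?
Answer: -469/2 ≈ -234.50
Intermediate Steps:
o(s) = 29/2 - 3*s/2 (o(s) = 7 - (1 + 5)*(s - 5)/4 = 7 - 3*(-5 + s)/2 = 7 - (-30 + 6*s)/4 = 7 + (15/2 - 3*s/2) = 29/2 - 3*s/2)
-40*J(5, 6) + o(6) = -40*6 + (29/2 - 3/2*6) = -240 + (29/2 - 9) = -240 + 11/2 = -469/2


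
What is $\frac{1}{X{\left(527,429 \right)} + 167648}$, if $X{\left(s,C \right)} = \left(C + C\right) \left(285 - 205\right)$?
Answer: $\frac{1}{236288} \approx 4.2321 \cdot 10^{-6}$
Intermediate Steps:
$X{\left(s,C \right)} = 160 C$ ($X{\left(s,C \right)} = 2 C 80 = 160 C$)
$\frac{1}{X{\left(527,429 \right)} + 167648} = \frac{1}{160 \cdot 429 + 167648} = \frac{1}{68640 + 167648} = \frac{1}{236288}$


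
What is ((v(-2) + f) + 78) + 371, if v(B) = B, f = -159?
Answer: 288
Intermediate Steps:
((v(-2) + f) + 78) + 371 = ((-2 - 159) + 78) + 371 = (-161 + 78) + 371 = -83 + 371 = 288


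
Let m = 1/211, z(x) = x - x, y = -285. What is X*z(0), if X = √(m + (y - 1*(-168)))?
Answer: 0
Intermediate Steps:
z(x) = 0
m = 1/211 ≈ 0.0047393
X = I*√5208746/211 (X = √(1/211 + (-285 - 1*(-168))) = √(1/211 + (-285 + 168)) = √(1/211 - 117) = √(-24686/211) = I*√5208746/211 ≈ 10.816*I)
X*z(0) = (I*√5208746/211)*0 = 0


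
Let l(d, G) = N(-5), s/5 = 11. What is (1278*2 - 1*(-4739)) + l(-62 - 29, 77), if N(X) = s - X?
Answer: 7355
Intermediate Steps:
s = 55 (s = 5*11 = 55)
N(X) = 55 - X
l(d, G) = 60 (l(d, G) = 55 - 1*(-5) = 55 + 5 = 60)
(1278*2 - 1*(-4739)) + l(-62 - 29, 77) = (1278*2 - 1*(-4739)) + 60 = (2556 + 4739) + 60 = 7295 + 60 = 7355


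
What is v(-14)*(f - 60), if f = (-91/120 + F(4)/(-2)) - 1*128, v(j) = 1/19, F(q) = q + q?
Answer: -23131/2280 ≈ -10.145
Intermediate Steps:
F(q) = 2*q
v(j) = 1/19
f = -15931/120 (f = (-91/120 + (2*4)/(-2)) - 1*128 = (-91*1/120 + 8*(-1/2)) - 128 = (-91/120 - 4) - 128 = -571/120 - 128 = -15931/120 ≈ -132.76)
v(-14)*(f - 60) = (-15931/120 - 60)/19 = (1/19)*(-23131/120) = -23131/2280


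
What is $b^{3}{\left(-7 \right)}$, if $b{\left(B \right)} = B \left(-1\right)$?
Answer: $343$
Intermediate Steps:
$b{\left(B \right)} = - B$
$b^{3}{\left(-7 \right)} = \left(\left(-1\right) \left(-7\right)\right)^{3} = 7^{3} = 343$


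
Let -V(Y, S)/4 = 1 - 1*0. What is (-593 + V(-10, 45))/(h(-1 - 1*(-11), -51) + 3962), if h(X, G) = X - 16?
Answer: -597/3956 ≈ -0.15091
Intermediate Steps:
V(Y, S) = -4 (V(Y, S) = -4*(1 - 1*0) = -4*(1 + 0) = -4*1 = -4)
h(X, G) = -16 + X
(-593 + V(-10, 45))/(h(-1 - 1*(-11), -51) + 3962) = (-593 - 4)/((-16 + (-1 - 1*(-11))) + 3962) = -597/((-16 + (-1 + 11)) + 3962) = -597/((-16 + 10) + 3962) = -597/(-6 + 3962) = -597/3956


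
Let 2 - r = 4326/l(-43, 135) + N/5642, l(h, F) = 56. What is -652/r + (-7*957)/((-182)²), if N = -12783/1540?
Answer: 26181175071161/3093830751284 ≈ 8.4624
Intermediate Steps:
N = -12783/1540 (N = -12783*1/1540 = -12783/1540 ≈ -8.3006)
r = -653810387/8688680 (r = 2 - (4326/56 - 12783/1540/5642) = 2 - (4326*(1/56) - 12783/1540*1/5642) = 2 - (309/4 - 12783/8688680) = 2 - 1*671187747/8688680 = 2 - 671187747/8688680 = -653810387/8688680 ≈ -75.249)
-652/r + (-7*957)/((-182)²) = -652/(-653810387/8688680) + (-7*957)/((-182)²) = -652*(-8688680/653810387) - 6699/33124 = 5665019360/653810387 - 6699*1/33124 = 5665019360/653810387 - 957/4732 = 26181175071161/3093830751284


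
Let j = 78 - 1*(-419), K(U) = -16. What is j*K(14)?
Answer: -7952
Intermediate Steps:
j = 497 (j = 78 + 419 = 497)
j*K(14) = 497*(-16) = -7952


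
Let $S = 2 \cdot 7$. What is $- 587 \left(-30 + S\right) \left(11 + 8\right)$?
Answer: $178448$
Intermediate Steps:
$S = 14$
$- 587 \left(-30 + S\right) \left(11 + 8\right) = - 587 \left(-30 + 14\right) \left(11 + 8\right) = - 587 \left(\left(-16\right) 19\right) = \left(-587\right) \left(-304\right) = 178448$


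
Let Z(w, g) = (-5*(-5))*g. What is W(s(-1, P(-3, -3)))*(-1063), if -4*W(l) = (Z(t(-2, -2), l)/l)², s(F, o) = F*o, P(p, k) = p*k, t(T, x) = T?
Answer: 664375/4 ≈ 1.6609e+5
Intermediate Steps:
Z(w, g) = 25*g
P(p, k) = k*p
W(l) = -625/4 (W(l) = -((25*l)/l)²/4 = -¼*25² = -¼*625 = -625/4)
W(s(-1, P(-3, -3)))*(-1063) = -625/4*(-1063) = 664375/4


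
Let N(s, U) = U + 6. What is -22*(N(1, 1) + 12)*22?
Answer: -9196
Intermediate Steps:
N(s, U) = 6 + U
-22*(N(1, 1) + 12)*22 = -22*((6 + 1) + 12)*22 = -22*(7 + 12)*22 = -418*22 = -22*418 = -9196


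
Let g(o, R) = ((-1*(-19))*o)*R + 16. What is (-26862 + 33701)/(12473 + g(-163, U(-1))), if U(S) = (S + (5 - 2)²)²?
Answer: -6839/185719 ≈ -0.036824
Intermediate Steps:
U(S) = (9 + S)² (U(S) = (S + 3²)² = (S + 9)² = (9 + S)²)
g(o, R) = 16 + 19*R*o (g(o, R) = (19*o)*R + 16 = 19*R*o + 16 = 16 + 19*R*o)
(-26862 + 33701)/(12473 + g(-163, U(-1))) = (-26862 + 33701)/(12473 + (16 + 19*(9 - 1)²*(-163))) = 6839/(12473 + (16 + 19*8²*(-163))) = 6839/(12473 + (16 + 19*64*(-163))) = 6839/(12473 + (16 - 198208)) = 6839/(12473 - 198192) = 6839/(-185719) = 6839*(-1/185719) = -6839/185719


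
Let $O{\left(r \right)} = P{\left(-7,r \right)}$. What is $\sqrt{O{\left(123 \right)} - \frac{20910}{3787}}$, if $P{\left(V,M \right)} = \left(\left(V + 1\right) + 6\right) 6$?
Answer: $\frac{i \sqrt{79186170}}{3787} \approx 2.3498 i$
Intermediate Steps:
$P{\left(V,M \right)} = 42 + 6 V$ ($P{\left(V,M \right)} = \left(\left(1 + V\right) + 6\right) 6 = \left(7 + V\right) 6 = 42 + 6 V$)
$O{\left(r \right)} = 0$ ($O{\left(r \right)} = 42 + 6 \left(-7\right) = 42 - 42 = 0$)
$\sqrt{O{\left(123 \right)} - \frac{20910}{3787}} = \sqrt{0 - \frac{20910}{3787}} = \sqrt{- \frac{20910}{3787}} = \frac{i \sqrt{79186170}}{3787}$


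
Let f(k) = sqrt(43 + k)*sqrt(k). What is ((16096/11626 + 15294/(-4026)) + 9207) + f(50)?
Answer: 35902698132/3900523 + 5*sqrt(186) ≈ 9272.8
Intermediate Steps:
f(k) = sqrt(k)*sqrt(43 + k)
((16096/11626 + 15294/(-4026)) + 9207) + f(50) = ((16096/11626 + 15294/(-4026)) + 9207) + sqrt(50)*sqrt(43 + 50) = ((16096*(1/11626) + 15294*(-1/4026)) + 9207) + (5*sqrt(2))*sqrt(93) = ((8048/5813 - 2549/671) + 9207) + 5*sqrt(186) = (-9417129/3900523 + 9207) + 5*sqrt(186) = 35902698132/3900523 + 5*sqrt(186)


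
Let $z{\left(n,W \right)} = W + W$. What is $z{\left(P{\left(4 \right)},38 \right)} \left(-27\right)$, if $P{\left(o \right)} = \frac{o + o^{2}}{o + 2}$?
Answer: $-2052$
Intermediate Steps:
$P{\left(o \right)} = \frac{o + o^{2}}{2 + o}$
$z{\left(n,W \right)} = 2 W$
$z{\left(P{\left(4 \right)},38 \right)} \left(-27\right) = 2 \cdot 38 \left(-27\right) = 76 \left(-27\right) = -2052$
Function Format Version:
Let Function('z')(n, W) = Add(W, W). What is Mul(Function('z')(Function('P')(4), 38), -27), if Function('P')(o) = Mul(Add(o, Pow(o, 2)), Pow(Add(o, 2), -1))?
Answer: -2052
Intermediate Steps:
Function('P')(o) = Mul(Pow(Add(2, o), -1), Add(o, Pow(o, 2))) (Function('P')(o) = Mul(Add(o, Pow(o, 2)), Pow(Add(2, o), -1)) = Mul(Pow(Add(2, o), -1), Add(o, Pow(o, 2))))
Function('z')(n, W) = Mul(2, W)
Mul(Function('z')(Function('P')(4), 38), -27) = Mul(Mul(2, 38), -27) = Mul(76, -27) = -2052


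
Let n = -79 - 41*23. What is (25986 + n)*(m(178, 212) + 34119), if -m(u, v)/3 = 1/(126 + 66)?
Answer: 13627941215/16 ≈ 8.5175e+8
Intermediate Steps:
m(u, v) = -1/64 (m(u, v) = -3/(126 + 66) = -3/192 = -3*1/192 = -1/64)
n = -1022 (n = -79 - 943 = -1022)
(25986 + n)*(m(178, 212) + 34119) = (25986 - 1022)*(-1/64 + 34119) = 24964*(2183615/64) = 13627941215/16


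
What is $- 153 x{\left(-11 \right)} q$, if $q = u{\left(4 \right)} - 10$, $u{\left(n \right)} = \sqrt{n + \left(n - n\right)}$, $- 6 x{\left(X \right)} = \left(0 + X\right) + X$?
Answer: $4488$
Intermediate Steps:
$x{\left(X \right)} = - \frac{X}{3}$ ($x{\left(X \right)} = - \frac{\left(0 + X\right) + X}{6} = - \frac{X + X}{6} = - \frac{2 X}{6} = - \frac{X}{3}$)
$u{\left(n \right)} = \sqrt{n}$ ($u{\left(n \right)} = \sqrt{n + 0} = \sqrt{n}$)
$q = -8$ ($q = \sqrt{4} - 10 = 2 - 10 = -8$)
$- 153 x{\left(-11 \right)} q = - 153 \left(\left(- \frac{1}{3}\right) \left(-11\right)\right) \left(-8\right) = \left(-153\right) \frac{11}{3} \left(-8\right) = \left(-561\right) \left(-8\right) = 4488$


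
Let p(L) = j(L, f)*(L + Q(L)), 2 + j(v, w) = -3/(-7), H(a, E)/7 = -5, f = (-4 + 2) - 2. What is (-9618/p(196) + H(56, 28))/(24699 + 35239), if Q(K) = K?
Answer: -853/2637272 ≈ -0.00032344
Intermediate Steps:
f = -4 (f = -2 - 2 = -4)
H(a, E) = -35 (H(a, E) = 7*(-5) = -35)
j(v, w) = -11/7 (j(v, w) = -2 - 3/(-7) = -2 - 3*(-⅐) = -2 + 3/7 = -11/7)
p(L) = -22*L/7 (p(L) = -11*(L + L)/7 = -22*L/7)
(-9618/p(196) + H(56, 28))/(24699 + 35239) = (-9618/((-22/7*196)) - 35)/(24699 + 35239) = (-9618/(-616) - 35)/59938 = (-9618*(-1/616) - 35)*(1/59938) = (687/44 - 35)*(1/59938) = -853/44*1/59938 = -853/2637272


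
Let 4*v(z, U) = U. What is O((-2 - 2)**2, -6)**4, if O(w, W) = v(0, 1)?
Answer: 1/256 ≈ 0.0039063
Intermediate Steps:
v(z, U) = U/4
O(w, W) = 1/4 (O(w, W) = (1/4)*1 = 1/4)
O((-2 - 2)**2, -6)**4 = (1/4)**4 = 1/256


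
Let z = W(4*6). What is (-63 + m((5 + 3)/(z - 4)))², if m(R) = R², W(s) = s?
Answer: 2468041/625 ≈ 3948.9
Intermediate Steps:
z = 24 (z = 4*6 = 24)
(-63 + m((5 + 3)/(z - 4)))² = (-63 + ((5 + 3)/(24 - 4))²)² = (-63 + (8/20)²)² = (-63 + (8*(1/20))²)² = (-63 + (⅖)²)² = (-63 + 4/25)² = (-1571/25)² = 2468041/625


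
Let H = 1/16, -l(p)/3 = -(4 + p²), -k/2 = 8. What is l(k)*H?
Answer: 195/4 ≈ 48.750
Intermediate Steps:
k = -16 (k = -2*8 = -16)
l(p) = 12 + 3*p² (l(p) = -(-3)*(4 + p²) = -3*(-4 - p²) = 12 + 3*p²)
H = 1/16 (H = 1*(1/16) = 1/16 ≈ 0.062500)
l(k)*H = (12 + 3*(-16)²)*(1/16) = (12 + 3*256)*(1/16) = (12 + 768)*(1/16) = 780*(1/16) = 195/4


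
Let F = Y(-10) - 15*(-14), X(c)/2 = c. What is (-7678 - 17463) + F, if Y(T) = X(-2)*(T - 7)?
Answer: -24863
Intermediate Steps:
X(c) = 2*c
Y(T) = 28 - 4*T (Y(T) = (2*(-2))*(T - 7) = -4*(-7 + T) = 28 - 4*T)
F = 278 (F = (28 - 4*(-10)) - 15*(-14) = (28 + 40) + 210 = 68 + 210 = 278)
(-7678 - 17463) + F = (-7678 - 17463) + 278 = -25141 + 278 = -24863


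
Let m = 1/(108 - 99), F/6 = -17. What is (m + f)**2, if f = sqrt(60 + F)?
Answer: -3401/81 + 2*I*sqrt(42)/9 ≈ -41.988 + 1.4402*I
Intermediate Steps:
F = -102 (F = 6*(-17) = -102)
m = 1/9 ≈ 0.11111
f = I*sqrt(42) (f = sqrt(60 - 102) = sqrt(-42) = I*sqrt(42) ≈ 6.4807*I)
(m + f)**2 = (1/9 + I*sqrt(42))**2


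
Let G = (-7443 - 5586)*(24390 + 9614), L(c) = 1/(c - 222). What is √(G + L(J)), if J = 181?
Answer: I*√744747073037/41 ≈ 21048.0*I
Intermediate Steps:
L(c) = 1/(-222 + c)
G = -443038116 (G = -13029*34004 = -443038116)
√(G + L(J)) = √(-443038116 + 1/(-222 + 181)) = √(-443038116 + 1/(-41)) = √(-443038116 - 1/41) = √(-18164562757/41) = I*√744747073037/41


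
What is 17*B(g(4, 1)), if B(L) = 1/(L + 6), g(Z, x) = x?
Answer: 17/7 ≈ 2.4286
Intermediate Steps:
B(L) = 1/(6 + L)
17*B(g(4, 1)) = 17/(6 + 1) = 17/7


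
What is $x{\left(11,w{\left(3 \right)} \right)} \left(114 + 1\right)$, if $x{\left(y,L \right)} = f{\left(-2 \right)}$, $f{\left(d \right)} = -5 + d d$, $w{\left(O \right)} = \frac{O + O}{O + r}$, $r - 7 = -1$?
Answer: $-115$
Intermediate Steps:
$r = 6$ ($r = 7 - 1 = 6$)
$w{\left(O \right)} = \frac{2 O}{6 + O}$ ($w{\left(O \right)} = \frac{O + O}{O + 6} = \frac{2 O}{6 + O}$)
$f{\left(d \right)} = -5 + d^{2}$
$x{\left(y,L \right)} = -1$ ($x{\left(y,L \right)} = -5 + \left(-2\right)^{2} = -5 + 4 = -1$)
$x{\left(11,w{\left(3 \right)} \right)} \left(114 + 1\right) = - (114 + 1) = \left(-1\right) 115 = -115$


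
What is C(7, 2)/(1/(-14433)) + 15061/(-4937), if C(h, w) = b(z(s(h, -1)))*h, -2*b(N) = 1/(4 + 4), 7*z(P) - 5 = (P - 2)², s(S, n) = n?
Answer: 498549071/78992 ≈ 6311.4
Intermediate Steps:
z(P) = 5/7 + (-2 + P)²/7 (z(P) = 5/7 + (P - 2)²/7 = 5/7 + (-2 + P)²/7)
b(N) = -1/16 (b(N) = -1/(2*(4 + 4)) = -½/8 = -½*⅛ = -1/16)
C(h, w) = -h/16
C(7, 2)/(1/(-14433)) + 15061/(-4937) = (-1/16*7)/(1/(-14433)) + 15061/(-4937) = -7/(16*(-1/14433)) + 15061*(-1/4937) = -7/16*(-14433) - 15061/4937 = 101031/16 - 15061/4937 = 498549071/78992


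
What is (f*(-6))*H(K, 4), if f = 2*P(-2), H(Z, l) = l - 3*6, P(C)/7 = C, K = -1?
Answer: -2352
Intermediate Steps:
P(C) = 7*C
H(Z, l) = -18 + l (H(Z, l) = l - 18 = -18 + l)
f = -28 (f = 2*(7*(-2)) = 2*(-14) = -28)
(f*(-6))*H(K, 4) = (-28*(-6))*(-18 + 4) = 168*(-14) = -2352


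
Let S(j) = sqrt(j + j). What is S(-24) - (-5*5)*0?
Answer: 4*I*sqrt(3) ≈ 6.9282*I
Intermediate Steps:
S(j) = sqrt(2)*sqrt(j) (S(j) = sqrt(2*j) = sqrt(2)*sqrt(j))
S(-24) - (-5*5)*0 = sqrt(2)*sqrt(-24) - (-5*5)*0 = sqrt(2)*(2*I*sqrt(6)) - (-25)*0 = 4*I*sqrt(3) - 1*0 = 4*I*sqrt(3) + 0 = 4*I*sqrt(3)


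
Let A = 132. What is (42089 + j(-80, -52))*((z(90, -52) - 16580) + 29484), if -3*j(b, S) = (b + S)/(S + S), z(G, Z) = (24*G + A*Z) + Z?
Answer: 4458190422/13 ≈ 3.4294e+8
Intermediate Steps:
z(G, Z) = 24*G + 133*Z (z(G, Z) = (24*G + 132*Z) + Z = 24*G + 133*Z)
j(b, S) = -(S + b)/(6*S) (j(b, S) = -(b + S)/(3*(S + S)) = -(S + b)/(3*(2*S)) = -(S + b)*1/(2*S)/3 = -(S + b)/(6*S))
(42089 + j(-80, -52))*((z(90, -52) - 16580) + 29484) = (42089 + (⅙)*(-1*(-52) - 1*(-80))/(-52))*(((24*90 + 133*(-52)) - 16580) + 29484) = (42089 + (⅙)*(-1/52)*(52 + 80))*(((2160 - 6916) - 16580) + 29484) = (42089 + (⅙)*(-1/52)*132)*((-4756 - 16580) + 29484) = (42089 - 11/26)*(-21336 + 29484) = (1094303/26)*8148 = 4458190422/13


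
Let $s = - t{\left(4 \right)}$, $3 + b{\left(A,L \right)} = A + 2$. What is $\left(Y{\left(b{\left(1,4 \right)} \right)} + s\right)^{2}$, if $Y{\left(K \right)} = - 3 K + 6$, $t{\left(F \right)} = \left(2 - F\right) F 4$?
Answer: $1444$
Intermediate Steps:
$t{\left(F \right)} = 4 F \left(2 - F\right)$ ($t{\left(F \right)} = F \left(2 - F\right) 4 = 4 F \left(2 - F\right)$)
$b{\left(A,L \right)} = -1 + A$ ($b{\left(A,L \right)} = -3 + \left(A + 2\right) = -3 + \left(2 + A\right) = -1 + A$)
$Y{\left(K \right)} = 6 - 3 K$
$s = 32$ ($s = - 4 \cdot 4 \left(2 - 4\right) = - 4 \cdot 4 \left(-2\right) = \left(-1\right) \left(-32\right) = 32$)
$\left(Y{\left(b{\left(1,4 \right)} \right)} + s\right)^{2} = \left(\left(6 - 3 \left(-1 + 1\right)\right) + 32\right)^{2} = \left(\left(6 - 0\right) + 32\right)^{2} = \left(\left(6 + 0\right) + 32\right)^{2} = \left(6 + 32\right)^{2} = 38^{2} = 1444$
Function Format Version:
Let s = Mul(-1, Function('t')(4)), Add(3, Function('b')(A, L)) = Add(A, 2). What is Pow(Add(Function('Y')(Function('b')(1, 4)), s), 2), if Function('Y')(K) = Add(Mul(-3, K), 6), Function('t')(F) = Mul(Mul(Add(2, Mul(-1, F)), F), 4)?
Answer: 1444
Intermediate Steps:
Function('t')(F) = Mul(4, F, Add(2, Mul(-1, F))) (Function('t')(F) = Mul(Mul(F, Add(2, Mul(-1, F))), 4) = Mul(4, F, Add(2, Mul(-1, F))))
Function('b')(A, L) = Add(-1, A) (Function('b')(A, L) = Add(-3, Add(A, 2)) = Add(-3, Add(2, A)) = Add(-1, A))
Function('Y')(K) = Add(6, Mul(-3, K))
s = 32 (s = Mul(-1, Mul(4, 4, Add(2, Mul(-1, 4)))) = Mul(-1, Mul(4, 4, Add(2, -4))) = Mul(-1, Mul(4, 4, -2)) = Mul(-1, -32) = 32)
Pow(Add(Function('Y')(Function('b')(1, 4)), s), 2) = Pow(Add(Add(6, Mul(-3, Add(-1, 1))), 32), 2) = Pow(Add(Add(6, Mul(-3, 0)), 32), 2) = Pow(Add(Add(6, 0), 32), 2) = Pow(Add(6, 32), 2) = Pow(38, 2) = 1444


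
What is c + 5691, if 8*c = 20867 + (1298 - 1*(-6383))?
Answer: 18519/2 ≈ 9259.5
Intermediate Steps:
c = 7137/2 (c = (20867 + (1298 - 1*(-6383)))/8 = (20867 + (1298 + 6383))/8 = (20867 + 7681)/8 = (⅛)*28548 = 7137/2 ≈ 3568.5)
c + 5691 = 7137/2 + 5691 = 18519/2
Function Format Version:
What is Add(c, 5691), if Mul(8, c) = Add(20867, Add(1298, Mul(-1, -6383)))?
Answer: Rational(18519, 2) ≈ 9259.5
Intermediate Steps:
c = Rational(7137, 2) (c = Mul(Rational(1, 8), Add(20867, Add(1298, Mul(-1, -6383)))) = Mul(Rational(1, 8), Add(20867, Add(1298, 6383))) = Mul(Rational(1, 8), Add(20867, 7681)) = Mul(Rational(1, 8), 28548) = Rational(7137, 2) ≈ 3568.5)
Add(c, 5691) = Add(Rational(7137, 2), 5691) = Rational(18519, 2)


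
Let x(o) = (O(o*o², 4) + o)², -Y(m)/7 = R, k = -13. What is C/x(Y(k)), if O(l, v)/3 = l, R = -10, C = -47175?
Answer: -1887/42359402596 ≈ -4.4547e-8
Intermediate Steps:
Y(m) = 70 (Y(m) = -7*(-10) = 70)
O(l, v) = 3*l
x(o) = (o + 3*o³)² (x(o) = (3*(o*o²) + o)² = (3*o³ + o)² = (o + 3*o³)²)
C/x(Y(k)) = -47175*1/(4900*(1 + 3*70²)²) = -47175*1/(4900*(1 + 3*4900)²) = -47175*1/(4900*(1 + 14700)²) = -47175/(4900*14701²) = -47175/(4900*216119401) = -47175/1058985064900 = -47175*1/1058985064900 = -1887/42359402596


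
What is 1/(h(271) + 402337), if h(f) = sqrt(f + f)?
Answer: 402337/161875061027 - sqrt(542)/161875061027 ≈ 2.4853e-6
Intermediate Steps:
h(f) = sqrt(2)*sqrt(f) (h(f) = sqrt(2*f) = sqrt(2)*sqrt(f))
1/(h(271) + 402337) = 1/(sqrt(2)*sqrt(271) + 402337) = 1/(sqrt(542) + 402337) = 1/(402337 + sqrt(542))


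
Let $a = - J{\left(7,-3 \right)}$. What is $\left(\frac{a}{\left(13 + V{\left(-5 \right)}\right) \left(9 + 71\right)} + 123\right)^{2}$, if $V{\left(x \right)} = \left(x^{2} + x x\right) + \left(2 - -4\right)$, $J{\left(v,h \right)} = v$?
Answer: $\frac{460977176209}{30470400} \approx 15129.0$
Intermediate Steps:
$V{\left(x \right)} = 6 + 2 x^{2}$ ($V{\left(x \right)} = \left(x^{2} + x^{2}\right) + \left(2 + 4\right) = 2 x^{2} + 6 = 6 + 2 x^{2}$)
$a = -7$ ($a = \left(-1\right) 7 = -7$)
$\left(\frac{a}{\left(13 + V{\left(-5 \right)}\right) \left(9 + 71\right)} + 123\right)^{2} = \left(- \frac{7}{\left(13 + \left(6 + 2 \left(-5\right)^{2}\right)\right) \left(9 + 71\right)} + 123\right)^{2} = \left(- \frac{7}{\left(13 + \left(6 + 2 \cdot 25\right)\right) 80} + 123\right)^{2} = \left(- \frac{7}{\left(13 + \left(6 + 50\right)\right) 80} + 123\right)^{2} = \left(- \frac{7}{\left(13 + 56\right) 80} + 123\right)^{2} = \left(- \frac{7}{69 \cdot 80} + 123\right)^{2} = \left(- \frac{7}{5520} + 123\right)^{2} = \left(\frac{678953}{5520}\right)^{2} = \frac{460977176209}{30470400}$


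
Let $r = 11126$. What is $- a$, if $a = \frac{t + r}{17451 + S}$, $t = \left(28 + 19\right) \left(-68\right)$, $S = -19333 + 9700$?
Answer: $- \frac{3965}{3909} \approx -1.0143$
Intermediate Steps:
$S = -9633$
$t = -3196$ ($t = 47 \left(-68\right) = -3196$)
$a = \frac{3965}{3909}$ ($a = \frac{-3196 + 11126}{17451 - 9633} = \frac{7930}{7818} = 7930 \cdot \frac{1}{7818} = \frac{3965}{3909} \approx 1.0143$)
$- a = \left(-1\right) \frac{3965}{3909} = - \frac{3965}{3909}$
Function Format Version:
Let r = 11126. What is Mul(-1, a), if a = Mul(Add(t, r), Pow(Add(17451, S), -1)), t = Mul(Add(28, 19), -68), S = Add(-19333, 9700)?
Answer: Rational(-3965, 3909) ≈ -1.0143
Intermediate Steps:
S = -9633
t = -3196 (t = Mul(47, -68) = -3196)
a = Rational(3965, 3909) (a = Mul(Add(-3196, 11126), Pow(Add(17451, -9633), -1)) = Mul(7930, Pow(7818, -1)) = Mul(7930, Rational(1, 7818)) = Rational(3965, 3909) ≈ 1.0143)
Mul(-1, a) = Mul(-1, Rational(3965, 3909)) = Rational(-3965, 3909)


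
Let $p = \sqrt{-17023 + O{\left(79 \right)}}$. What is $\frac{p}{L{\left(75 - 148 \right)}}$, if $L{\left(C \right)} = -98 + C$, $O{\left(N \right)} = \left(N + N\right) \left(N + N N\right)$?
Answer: $- \frac{\sqrt{981537}}{171} \approx -5.7937$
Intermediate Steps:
$O{\left(N \right)} = 2 N \left(N + N^{2}\right)$
$p = \sqrt{981537}$ ($p = \sqrt{-17023 + 2 \cdot 79^{2} \left(1 + 79\right)} = \sqrt{-17023 + 2 \cdot 6241 \cdot 80} = \sqrt{-17023 + 998560} = \sqrt{981537} \approx 990.73$)
$\frac{p}{L{\left(75 - 148 \right)}} = \frac{\sqrt{981537}}{-98 + \left(75 - 148\right)} = \frac{\sqrt{981537}}{-98 - 73} = \frac{\sqrt{981537}}{-171} = \sqrt{981537} \left(- \frac{1}{171}\right) = - \frac{\sqrt{981537}}{171}$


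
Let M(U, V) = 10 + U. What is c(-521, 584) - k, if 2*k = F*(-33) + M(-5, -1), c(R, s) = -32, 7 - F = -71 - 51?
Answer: 2094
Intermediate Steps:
F = 129 (F = 7 - (-71 - 51) = 7 - 1*(-122) = 7 + 122 = 129)
k = -2126 (k = (129*(-33) + (10 - 5))/2 = (-4257 + 5)/2 = (½)*(-4252) = -2126)
c(-521, 584) - k = -32 - 1*(-2126) = -32 + 2126 = 2094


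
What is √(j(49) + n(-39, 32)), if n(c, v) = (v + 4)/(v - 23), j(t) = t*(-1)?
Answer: 3*I*√5 ≈ 6.7082*I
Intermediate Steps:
j(t) = -t
n(c, v) = (4 + v)/(-23 + v)
√(j(49) + n(-39, 32)) = √(-1*49 + (4 + 32)/(-23 + 32)) = √(-49 + 36/9) = √(-49 + (⅑)*36) = √(-49 + 4) = √(-45) = 3*I*√5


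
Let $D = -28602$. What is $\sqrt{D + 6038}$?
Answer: $2 i \sqrt{5641} \approx 150.21 i$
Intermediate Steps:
$\sqrt{D + 6038} = \sqrt{-28602 + 6038} = \sqrt{-22564} = 2 i \sqrt{5641}$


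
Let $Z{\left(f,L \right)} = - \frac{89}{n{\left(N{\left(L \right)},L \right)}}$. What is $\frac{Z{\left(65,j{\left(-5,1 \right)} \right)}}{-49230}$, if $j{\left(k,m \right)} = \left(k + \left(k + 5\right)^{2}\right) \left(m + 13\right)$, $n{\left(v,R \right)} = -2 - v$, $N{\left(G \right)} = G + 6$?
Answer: $\frac{89}{3052260} \approx 2.9159 \cdot 10^{-5}$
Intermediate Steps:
$N{\left(G \right)} = 6 + G$
$j{\left(k,m \right)} = \left(13 + m\right) \left(k + \left(5 + k\right)^{2}\right)$ ($j{\left(k,m \right)} = \left(k + \left(5 + k\right)^{2}\right) \left(13 + m\right) = \left(13 + m\right) \left(k + \left(5 + k\right)^{2}\right)$)
$Z{\left(f,L \right)} = - \frac{89}{-8 - L}$ ($Z{\left(f,L \right)} = - \frac{89}{-2 - \left(6 + L\right)} = - \frac{89}{-8 - L}$)
$\frac{Z{\left(65,j{\left(-5,1 \right)} \right)}}{-49230} = \frac{89 \frac{1}{8 + \left(13 \left(-5\right) + 13 \left(5 - 5\right)^{2} - 5 + 1 \left(5 - 5\right)^{2}\right)}}{-49230} = \frac{89}{8 + \left(-65 + 13 \cdot 0^{2} - 5 + 1 \cdot 0^{2}\right)} \left(- \frac{1}{49230}\right) = \frac{89}{8 + \left(-65 + 13 \cdot 0 - 5 + 1 \cdot 0\right)} \left(- \frac{1}{49230}\right) = \frac{89}{8 + \left(-65 + 0 - 5 + 0\right)} \left(- \frac{1}{49230}\right) = \frac{89}{8 - 70} \left(- \frac{1}{49230}\right) = \frac{89}{-62} \left(- \frac{1}{49230}\right) = 89 \left(- \frac{1}{62}\right) \left(- \frac{1}{49230}\right) = \left(- \frac{89}{62}\right) \left(- \frac{1}{49230}\right) = \frac{89}{3052260}$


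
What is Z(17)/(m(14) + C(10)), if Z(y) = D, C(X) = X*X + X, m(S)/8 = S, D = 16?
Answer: 8/111 ≈ 0.072072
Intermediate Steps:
m(S) = 8*S
C(X) = X + X² (C(X) = X² + X = X + X²)
Z(y) = 16
Z(17)/(m(14) + C(10)) = 16/(8*14 + 10*(1 + 10)) = 16/(112 + 10*11) = 16/(112 + 110) = 16/222 = (1/222)*16 = 8/111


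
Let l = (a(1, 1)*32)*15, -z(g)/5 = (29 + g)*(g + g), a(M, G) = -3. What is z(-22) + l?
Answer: 100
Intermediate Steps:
z(g) = -10*g*(29 + g) (z(g) = -5*(29 + g)*(g + g) = -5*(29 + g)*2*g = -10*g*(29 + g))
l = -1440 (l = -3*32*15 = -96*15 = -1440)
z(-22) + l = -10*(-22)*(29 - 22) - 1440 = -10*(-22)*7 - 1440 = 1540 - 1440 = 100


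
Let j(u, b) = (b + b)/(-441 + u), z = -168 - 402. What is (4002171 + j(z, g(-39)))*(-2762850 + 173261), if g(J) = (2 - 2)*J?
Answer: -10363977997719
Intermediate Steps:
z = -570
g(J) = 0 (g(J) = 0*J = 0)
j(u, b) = 2*b/(-441 + u) (j(u, b) = (2*b)/(-441 + u) = 2*b/(-441 + u))
(4002171 + j(z, g(-39)))*(-2762850 + 173261) = (4002171 + 2*0/(-441 - 570))*(-2762850 + 173261) = (4002171 + 2*0/(-1011))*(-2589589) = (4002171 + 2*0*(-1/1011))*(-2589589) = (4002171 + 0)*(-2589589) = 4002171*(-2589589) = -10363977997719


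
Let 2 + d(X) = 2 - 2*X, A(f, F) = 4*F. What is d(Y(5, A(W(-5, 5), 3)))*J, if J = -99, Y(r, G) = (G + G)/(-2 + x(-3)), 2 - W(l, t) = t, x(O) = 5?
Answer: 1584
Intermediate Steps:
W(l, t) = 2 - t
Y(r, G) = 2*G/3 (Y(r, G) = (G + G)/(-2 + 5) = (2*G)/3 = (2*G)*(1/3) = 2*G/3)
d(X) = -2*X (d(X) = -2 + (2 - 2*X) = -2*X)
d(Y(5, A(W(-5, 5), 3)))*J = -4*4*3/3*(-99) = -4*12/3*(-99) = -2*8*(-99) = -16*(-99) = 1584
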